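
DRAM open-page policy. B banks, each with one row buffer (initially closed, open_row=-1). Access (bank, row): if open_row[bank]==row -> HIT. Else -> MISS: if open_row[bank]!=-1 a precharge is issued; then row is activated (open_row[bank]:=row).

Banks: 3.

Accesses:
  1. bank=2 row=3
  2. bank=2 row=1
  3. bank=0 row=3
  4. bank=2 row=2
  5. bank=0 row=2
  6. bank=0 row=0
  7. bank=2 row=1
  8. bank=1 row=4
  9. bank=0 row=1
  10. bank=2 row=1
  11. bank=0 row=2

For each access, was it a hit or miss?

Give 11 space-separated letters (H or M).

Acc 1: bank2 row3 -> MISS (open row3); precharges=0
Acc 2: bank2 row1 -> MISS (open row1); precharges=1
Acc 3: bank0 row3 -> MISS (open row3); precharges=1
Acc 4: bank2 row2 -> MISS (open row2); precharges=2
Acc 5: bank0 row2 -> MISS (open row2); precharges=3
Acc 6: bank0 row0 -> MISS (open row0); precharges=4
Acc 7: bank2 row1 -> MISS (open row1); precharges=5
Acc 8: bank1 row4 -> MISS (open row4); precharges=5
Acc 9: bank0 row1 -> MISS (open row1); precharges=6
Acc 10: bank2 row1 -> HIT
Acc 11: bank0 row2 -> MISS (open row2); precharges=7

Answer: M M M M M M M M M H M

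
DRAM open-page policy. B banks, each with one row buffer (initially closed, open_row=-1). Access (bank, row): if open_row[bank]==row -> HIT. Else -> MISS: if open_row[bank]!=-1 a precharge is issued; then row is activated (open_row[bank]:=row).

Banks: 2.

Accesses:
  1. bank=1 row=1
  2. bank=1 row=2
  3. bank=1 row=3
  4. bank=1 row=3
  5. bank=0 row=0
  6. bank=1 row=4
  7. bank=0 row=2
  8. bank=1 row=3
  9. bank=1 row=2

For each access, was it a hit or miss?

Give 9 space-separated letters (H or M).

Answer: M M M H M M M M M

Derivation:
Acc 1: bank1 row1 -> MISS (open row1); precharges=0
Acc 2: bank1 row2 -> MISS (open row2); precharges=1
Acc 3: bank1 row3 -> MISS (open row3); precharges=2
Acc 4: bank1 row3 -> HIT
Acc 5: bank0 row0 -> MISS (open row0); precharges=2
Acc 6: bank1 row4 -> MISS (open row4); precharges=3
Acc 7: bank0 row2 -> MISS (open row2); precharges=4
Acc 8: bank1 row3 -> MISS (open row3); precharges=5
Acc 9: bank1 row2 -> MISS (open row2); precharges=6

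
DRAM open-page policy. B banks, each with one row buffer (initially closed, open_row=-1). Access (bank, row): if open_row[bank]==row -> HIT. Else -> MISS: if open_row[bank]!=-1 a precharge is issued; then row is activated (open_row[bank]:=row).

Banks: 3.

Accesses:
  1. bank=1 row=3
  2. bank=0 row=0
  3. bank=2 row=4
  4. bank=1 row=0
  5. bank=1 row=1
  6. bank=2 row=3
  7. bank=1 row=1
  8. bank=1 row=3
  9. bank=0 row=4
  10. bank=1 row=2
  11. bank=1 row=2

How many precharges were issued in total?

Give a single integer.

Answer: 6

Derivation:
Acc 1: bank1 row3 -> MISS (open row3); precharges=0
Acc 2: bank0 row0 -> MISS (open row0); precharges=0
Acc 3: bank2 row4 -> MISS (open row4); precharges=0
Acc 4: bank1 row0 -> MISS (open row0); precharges=1
Acc 5: bank1 row1 -> MISS (open row1); precharges=2
Acc 6: bank2 row3 -> MISS (open row3); precharges=3
Acc 7: bank1 row1 -> HIT
Acc 8: bank1 row3 -> MISS (open row3); precharges=4
Acc 9: bank0 row4 -> MISS (open row4); precharges=5
Acc 10: bank1 row2 -> MISS (open row2); precharges=6
Acc 11: bank1 row2 -> HIT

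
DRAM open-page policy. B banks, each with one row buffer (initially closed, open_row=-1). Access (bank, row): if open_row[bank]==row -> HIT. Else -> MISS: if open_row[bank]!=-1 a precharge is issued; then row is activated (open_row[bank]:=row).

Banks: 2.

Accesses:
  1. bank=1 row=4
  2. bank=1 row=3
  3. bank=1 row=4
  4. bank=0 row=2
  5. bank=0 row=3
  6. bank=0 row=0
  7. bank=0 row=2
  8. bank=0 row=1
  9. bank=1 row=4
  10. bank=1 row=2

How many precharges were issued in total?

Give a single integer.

Acc 1: bank1 row4 -> MISS (open row4); precharges=0
Acc 2: bank1 row3 -> MISS (open row3); precharges=1
Acc 3: bank1 row4 -> MISS (open row4); precharges=2
Acc 4: bank0 row2 -> MISS (open row2); precharges=2
Acc 5: bank0 row3 -> MISS (open row3); precharges=3
Acc 6: bank0 row0 -> MISS (open row0); precharges=4
Acc 7: bank0 row2 -> MISS (open row2); precharges=5
Acc 8: bank0 row1 -> MISS (open row1); precharges=6
Acc 9: bank1 row4 -> HIT
Acc 10: bank1 row2 -> MISS (open row2); precharges=7

Answer: 7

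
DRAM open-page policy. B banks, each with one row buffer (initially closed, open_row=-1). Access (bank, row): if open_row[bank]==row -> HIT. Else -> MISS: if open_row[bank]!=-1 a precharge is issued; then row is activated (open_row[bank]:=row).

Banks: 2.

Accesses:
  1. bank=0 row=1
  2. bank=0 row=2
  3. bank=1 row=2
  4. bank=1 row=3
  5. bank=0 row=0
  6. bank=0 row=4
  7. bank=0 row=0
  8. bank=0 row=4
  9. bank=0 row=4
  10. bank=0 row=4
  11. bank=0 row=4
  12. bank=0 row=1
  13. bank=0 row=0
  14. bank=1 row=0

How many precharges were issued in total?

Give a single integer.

Acc 1: bank0 row1 -> MISS (open row1); precharges=0
Acc 2: bank0 row2 -> MISS (open row2); precharges=1
Acc 3: bank1 row2 -> MISS (open row2); precharges=1
Acc 4: bank1 row3 -> MISS (open row3); precharges=2
Acc 5: bank0 row0 -> MISS (open row0); precharges=3
Acc 6: bank0 row4 -> MISS (open row4); precharges=4
Acc 7: bank0 row0 -> MISS (open row0); precharges=5
Acc 8: bank0 row4 -> MISS (open row4); precharges=6
Acc 9: bank0 row4 -> HIT
Acc 10: bank0 row4 -> HIT
Acc 11: bank0 row4 -> HIT
Acc 12: bank0 row1 -> MISS (open row1); precharges=7
Acc 13: bank0 row0 -> MISS (open row0); precharges=8
Acc 14: bank1 row0 -> MISS (open row0); precharges=9

Answer: 9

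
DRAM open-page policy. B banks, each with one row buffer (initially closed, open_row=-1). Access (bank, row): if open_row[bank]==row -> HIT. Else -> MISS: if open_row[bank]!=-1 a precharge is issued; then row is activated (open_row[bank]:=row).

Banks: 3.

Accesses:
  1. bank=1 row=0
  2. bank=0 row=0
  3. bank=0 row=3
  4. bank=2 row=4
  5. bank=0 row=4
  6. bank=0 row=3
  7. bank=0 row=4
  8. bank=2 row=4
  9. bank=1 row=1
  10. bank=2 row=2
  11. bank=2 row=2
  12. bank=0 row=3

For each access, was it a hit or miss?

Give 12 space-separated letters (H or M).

Answer: M M M M M M M H M M H M

Derivation:
Acc 1: bank1 row0 -> MISS (open row0); precharges=0
Acc 2: bank0 row0 -> MISS (open row0); precharges=0
Acc 3: bank0 row3 -> MISS (open row3); precharges=1
Acc 4: bank2 row4 -> MISS (open row4); precharges=1
Acc 5: bank0 row4 -> MISS (open row4); precharges=2
Acc 6: bank0 row3 -> MISS (open row3); precharges=3
Acc 7: bank0 row4 -> MISS (open row4); precharges=4
Acc 8: bank2 row4 -> HIT
Acc 9: bank1 row1 -> MISS (open row1); precharges=5
Acc 10: bank2 row2 -> MISS (open row2); precharges=6
Acc 11: bank2 row2 -> HIT
Acc 12: bank0 row3 -> MISS (open row3); precharges=7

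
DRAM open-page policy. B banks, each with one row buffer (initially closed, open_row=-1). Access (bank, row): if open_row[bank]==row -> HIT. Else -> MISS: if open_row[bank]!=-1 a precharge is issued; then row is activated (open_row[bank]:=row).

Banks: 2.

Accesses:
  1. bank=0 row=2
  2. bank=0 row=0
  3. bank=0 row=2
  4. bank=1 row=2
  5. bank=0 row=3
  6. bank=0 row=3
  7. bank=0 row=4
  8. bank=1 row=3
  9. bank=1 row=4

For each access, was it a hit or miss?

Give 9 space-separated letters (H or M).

Acc 1: bank0 row2 -> MISS (open row2); precharges=0
Acc 2: bank0 row0 -> MISS (open row0); precharges=1
Acc 3: bank0 row2 -> MISS (open row2); precharges=2
Acc 4: bank1 row2 -> MISS (open row2); precharges=2
Acc 5: bank0 row3 -> MISS (open row3); precharges=3
Acc 6: bank0 row3 -> HIT
Acc 7: bank0 row4 -> MISS (open row4); precharges=4
Acc 8: bank1 row3 -> MISS (open row3); precharges=5
Acc 9: bank1 row4 -> MISS (open row4); precharges=6

Answer: M M M M M H M M M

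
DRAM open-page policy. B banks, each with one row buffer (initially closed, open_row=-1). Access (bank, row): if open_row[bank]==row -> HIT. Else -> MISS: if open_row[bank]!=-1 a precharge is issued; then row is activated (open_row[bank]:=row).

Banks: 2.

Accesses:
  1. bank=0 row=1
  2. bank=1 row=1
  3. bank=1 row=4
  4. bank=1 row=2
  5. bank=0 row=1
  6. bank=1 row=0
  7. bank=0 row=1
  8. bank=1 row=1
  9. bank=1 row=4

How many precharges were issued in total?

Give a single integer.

Answer: 5

Derivation:
Acc 1: bank0 row1 -> MISS (open row1); precharges=0
Acc 2: bank1 row1 -> MISS (open row1); precharges=0
Acc 3: bank1 row4 -> MISS (open row4); precharges=1
Acc 4: bank1 row2 -> MISS (open row2); precharges=2
Acc 5: bank0 row1 -> HIT
Acc 6: bank1 row0 -> MISS (open row0); precharges=3
Acc 7: bank0 row1 -> HIT
Acc 8: bank1 row1 -> MISS (open row1); precharges=4
Acc 9: bank1 row4 -> MISS (open row4); precharges=5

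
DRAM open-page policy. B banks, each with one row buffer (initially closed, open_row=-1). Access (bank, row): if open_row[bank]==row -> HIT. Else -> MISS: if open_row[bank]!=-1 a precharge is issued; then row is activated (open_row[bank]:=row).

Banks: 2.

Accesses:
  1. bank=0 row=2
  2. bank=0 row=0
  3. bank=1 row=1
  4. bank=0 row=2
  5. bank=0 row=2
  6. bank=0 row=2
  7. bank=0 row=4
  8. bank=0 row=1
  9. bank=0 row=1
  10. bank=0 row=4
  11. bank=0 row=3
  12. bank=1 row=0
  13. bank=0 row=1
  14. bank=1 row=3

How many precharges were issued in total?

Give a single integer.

Answer: 9

Derivation:
Acc 1: bank0 row2 -> MISS (open row2); precharges=0
Acc 2: bank0 row0 -> MISS (open row0); precharges=1
Acc 3: bank1 row1 -> MISS (open row1); precharges=1
Acc 4: bank0 row2 -> MISS (open row2); precharges=2
Acc 5: bank0 row2 -> HIT
Acc 6: bank0 row2 -> HIT
Acc 7: bank0 row4 -> MISS (open row4); precharges=3
Acc 8: bank0 row1 -> MISS (open row1); precharges=4
Acc 9: bank0 row1 -> HIT
Acc 10: bank0 row4 -> MISS (open row4); precharges=5
Acc 11: bank0 row3 -> MISS (open row3); precharges=6
Acc 12: bank1 row0 -> MISS (open row0); precharges=7
Acc 13: bank0 row1 -> MISS (open row1); precharges=8
Acc 14: bank1 row3 -> MISS (open row3); precharges=9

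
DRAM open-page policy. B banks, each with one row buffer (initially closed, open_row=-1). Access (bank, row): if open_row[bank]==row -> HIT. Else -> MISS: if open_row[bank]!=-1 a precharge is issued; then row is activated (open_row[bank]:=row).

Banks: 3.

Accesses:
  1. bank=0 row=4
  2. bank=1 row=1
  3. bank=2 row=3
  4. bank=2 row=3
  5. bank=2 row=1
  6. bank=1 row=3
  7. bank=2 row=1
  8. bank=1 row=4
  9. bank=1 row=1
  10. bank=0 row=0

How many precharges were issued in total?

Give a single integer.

Acc 1: bank0 row4 -> MISS (open row4); precharges=0
Acc 2: bank1 row1 -> MISS (open row1); precharges=0
Acc 3: bank2 row3 -> MISS (open row3); precharges=0
Acc 4: bank2 row3 -> HIT
Acc 5: bank2 row1 -> MISS (open row1); precharges=1
Acc 6: bank1 row3 -> MISS (open row3); precharges=2
Acc 7: bank2 row1 -> HIT
Acc 8: bank1 row4 -> MISS (open row4); precharges=3
Acc 9: bank1 row1 -> MISS (open row1); precharges=4
Acc 10: bank0 row0 -> MISS (open row0); precharges=5

Answer: 5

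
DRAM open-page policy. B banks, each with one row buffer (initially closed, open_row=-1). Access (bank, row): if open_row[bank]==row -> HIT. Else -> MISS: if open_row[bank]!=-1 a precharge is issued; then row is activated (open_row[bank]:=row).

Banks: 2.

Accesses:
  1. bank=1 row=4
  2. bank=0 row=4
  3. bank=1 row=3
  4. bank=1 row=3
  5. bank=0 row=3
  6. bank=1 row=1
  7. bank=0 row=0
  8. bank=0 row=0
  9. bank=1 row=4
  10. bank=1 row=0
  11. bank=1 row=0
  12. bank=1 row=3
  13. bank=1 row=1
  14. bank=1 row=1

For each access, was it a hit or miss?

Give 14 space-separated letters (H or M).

Answer: M M M H M M M H M M H M M H

Derivation:
Acc 1: bank1 row4 -> MISS (open row4); precharges=0
Acc 2: bank0 row4 -> MISS (open row4); precharges=0
Acc 3: bank1 row3 -> MISS (open row3); precharges=1
Acc 4: bank1 row3 -> HIT
Acc 5: bank0 row3 -> MISS (open row3); precharges=2
Acc 6: bank1 row1 -> MISS (open row1); precharges=3
Acc 7: bank0 row0 -> MISS (open row0); precharges=4
Acc 8: bank0 row0 -> HIT
Acc 9: bank1 row4 -> MISS (open row4); precharges=5
Acc 10: bank1 row0 -> MISS (open row0); precharges=6
Acc 11: bank1 row0 -> HIT
Acc 12: bank1 row3 -> MISS (open row3); precharges=7
Acc 13: bank1 row1 -> MISS (open row1); precharges=8
Acc 14: bank1 row1 -> HIT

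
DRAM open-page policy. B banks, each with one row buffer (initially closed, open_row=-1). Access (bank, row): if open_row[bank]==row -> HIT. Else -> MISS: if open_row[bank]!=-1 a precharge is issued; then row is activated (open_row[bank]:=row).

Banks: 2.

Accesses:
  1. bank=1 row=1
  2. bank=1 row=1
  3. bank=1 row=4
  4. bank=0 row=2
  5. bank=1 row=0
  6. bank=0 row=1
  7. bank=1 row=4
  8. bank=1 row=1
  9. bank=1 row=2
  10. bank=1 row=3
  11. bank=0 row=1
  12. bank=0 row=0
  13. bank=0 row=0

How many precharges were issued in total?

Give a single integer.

Answer: 8

Derivation:
Acc 1: bank1 row1 -> MISS (open row1); precharges=0
Acc 2: bank1 row1 -> HIT
Acc 3: bank1 row4 -> MISS (open row4); precharges=1
Acc 4: bank0 row2 -> MISS (open row2); precharges=1
Acc 5: bank1 row0 -> MISS (open row0); precharges=2
Acc 6: bank0 row1 -> MISS (open row1); precharges=3
Acc 7: bank1 row4 -> MISS (open row4); precharges=4
Acc 8: bank1 row1 -> MISS (open row1); precharges=5
Acc 9: bank1 row2 -> MISS (open row2); precharges=6
Acc 10: bank1 row3 -> MISS (open row3); precharges=7
Acc 11: bank0 row1 -> HIT
Acc 12: bank0 row0 -> MISS (open row0); precharges=8
Acc 13: bank0 row0 -> HIT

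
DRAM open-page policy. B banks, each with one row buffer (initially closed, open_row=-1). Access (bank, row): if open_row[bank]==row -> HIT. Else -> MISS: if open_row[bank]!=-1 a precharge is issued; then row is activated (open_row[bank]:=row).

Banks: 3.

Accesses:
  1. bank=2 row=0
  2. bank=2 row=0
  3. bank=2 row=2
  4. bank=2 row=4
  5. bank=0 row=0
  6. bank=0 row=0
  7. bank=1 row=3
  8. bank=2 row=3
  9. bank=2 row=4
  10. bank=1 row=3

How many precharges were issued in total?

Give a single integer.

Answer: 4

Derivation:
Acc 1: bank2 row0 -> MISS (open row0); precharges=0
Acc 2: bank2 row0 -> HIT
Acc 3: bank2 row2 -> MISS (open row2); precharges=1
Acc 4: bank2 row4 -> MISS (open row4); precharges=2
Acc 5: bank0 row0 -> MISS (open row0); precharges=2
Acc 6: bank0 row0 -> HIT
Acc 7: bank1 row3 -> MISS (open row3); precharges=2
Acc 8: bank2 row3 -> MISS (open row3); precharges=3
Acc 9: bank2 row4 -> MISS (open row4); precharges=4
Acc 10: bank1 row3 -> HIT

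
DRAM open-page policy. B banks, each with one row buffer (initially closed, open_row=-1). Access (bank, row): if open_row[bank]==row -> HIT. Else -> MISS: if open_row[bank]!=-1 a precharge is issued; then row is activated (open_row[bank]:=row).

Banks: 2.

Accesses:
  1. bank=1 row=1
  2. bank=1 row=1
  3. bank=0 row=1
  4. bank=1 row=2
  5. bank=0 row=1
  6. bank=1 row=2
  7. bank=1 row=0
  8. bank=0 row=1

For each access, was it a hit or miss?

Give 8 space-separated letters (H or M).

Answer: M H M M H H M H

Derivation:
Acc 1: bank1 row1 -> MISS (open row1); precharges=0
Acc 2: bank1 row1 -> HIT
Acc 3: bank0 row1 -> MISS (open row1); precharges=0
Acc 4: bank1 row2 -> MISS (open row2); precharges=1
Acc 5: bank0 row1 -> HIT
Acc 6: bank1 row2 -> HIT
Acc 7: bank1 row0 -> MISS (open row0); precharges=2
Acc 8: bank0 row1 -> HIT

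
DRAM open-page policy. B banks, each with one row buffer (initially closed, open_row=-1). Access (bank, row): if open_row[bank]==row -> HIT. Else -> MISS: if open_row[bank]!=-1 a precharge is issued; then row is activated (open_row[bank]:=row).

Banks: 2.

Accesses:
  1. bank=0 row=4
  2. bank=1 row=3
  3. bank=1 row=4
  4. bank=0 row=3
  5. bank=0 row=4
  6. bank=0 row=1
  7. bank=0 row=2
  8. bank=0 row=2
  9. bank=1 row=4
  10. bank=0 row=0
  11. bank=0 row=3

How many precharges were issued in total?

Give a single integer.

Acc 1: bank0 row4 -> MISS (open row4); precharges=0
Acc 2: bank1 row3 -> MISS (open row3); precharges=0
Acc 3: bank1 row4 -> MISS (open row4); precharges=1
Acc 4: bank0 row3 -> MISS (open row3); precharges=2
Acc 5: bank0 row4 -> MISS (open row4); precharges=3
Acc 6: bank0 row1 -> MISS (open row1); precharges=4
Acc 7: bank0 row2 -> MISS (open row2); precharges=5
Acc 8: bank0 row2 -> HIT
Acc 9: bank1 row4 -> HIT
Acc 10: bank0 row0 -> MISS (open row0); precharges=6
Acc 11: bank0 row3 -> MISS (open row3); precharges=7

Answer: 7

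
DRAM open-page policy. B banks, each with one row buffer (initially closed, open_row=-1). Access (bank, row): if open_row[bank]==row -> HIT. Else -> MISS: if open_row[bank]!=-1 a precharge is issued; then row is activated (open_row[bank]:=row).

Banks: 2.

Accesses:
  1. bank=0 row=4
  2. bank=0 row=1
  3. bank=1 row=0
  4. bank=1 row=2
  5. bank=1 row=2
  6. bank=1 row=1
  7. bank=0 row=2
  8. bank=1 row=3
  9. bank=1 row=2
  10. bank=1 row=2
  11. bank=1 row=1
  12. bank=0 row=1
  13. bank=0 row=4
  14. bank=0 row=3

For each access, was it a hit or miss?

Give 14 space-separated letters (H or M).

Answer: M M M M H M M M M H M M M M

Derivation:
Acc 1: bank0 row4 -> MISS (open row4); precharges=0
Acc 2: bank0 row1 -> MISS (open row1); precharges=1
Acc 3: bank1 row0 -> MISS (open row0); precharges=1
Acc 4: bank1 row2 -> MISS (open row2); precharges=2
Acc 5: bank1 row2 -> HIT
Acc 6: bank1 row1 -> MISS (open row1); precharges=3
Acc 7: bank0 row2 -> MISS (open row2); precharges=4
Acc 8: bank1 row3 -> MISS (open row3); precharges=5
Acc 9: bank1 row2 -> MISS (open row2); precharges=6
Acc 10: bank1 row2 -> HIT
Acc 11: bank1 row1 -> MISS (open row1); precharges=7
Acc 12: bank0 row1 -> MISS (open row1); precharges=8
Acc 13: bank0 row4 -> MISS (open row4); precharges=9
Acc 14: bank0 row3 -> MISS (open row3); precharges=10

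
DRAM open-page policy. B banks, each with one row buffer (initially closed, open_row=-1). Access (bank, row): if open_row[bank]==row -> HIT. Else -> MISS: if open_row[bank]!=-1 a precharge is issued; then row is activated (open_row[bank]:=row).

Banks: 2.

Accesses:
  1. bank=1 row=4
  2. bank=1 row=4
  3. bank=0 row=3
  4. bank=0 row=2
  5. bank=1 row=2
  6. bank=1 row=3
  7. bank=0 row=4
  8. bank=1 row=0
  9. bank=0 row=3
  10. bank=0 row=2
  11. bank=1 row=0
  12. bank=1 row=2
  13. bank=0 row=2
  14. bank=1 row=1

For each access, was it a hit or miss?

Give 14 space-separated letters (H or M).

Answer: M H M M M M M M M M H M H M

Derivation:
Acc 1: bank1 row4 -> MISS (open row4); precharges=0
Acc 2: bank1 row4 -> HIT
Acc 3: bank0 row3 -> MISS (open row3); precharges=0
Acc 4: bank0 row2 -> MISS (open row2); precharges=1
Acc 5: bank1 row2 -> MISS (open row2); precharges=2
Acc 6: bank1 row3 -> MISS (open row3); precharges=3
Acc 7: bank0 row4 -> MISS (open row4); precharges=4
Acc 8: bank1 row0 -> MISS (open row0); precharges=5
Acc 9: bank0 row3 -> MISS (open row3); precharges=6
Acc 10: bank0 row2 -> MISS (open row2); precharges=7
Acc 11: bank1 row0 -> HIT
Acc 12: bank1 row2 -> MISS (open row2); precharges=8
Acc 13: bank0 row2 -> HIT
Acc 14: bank1 row1 -> MISS (open row1); precharges=9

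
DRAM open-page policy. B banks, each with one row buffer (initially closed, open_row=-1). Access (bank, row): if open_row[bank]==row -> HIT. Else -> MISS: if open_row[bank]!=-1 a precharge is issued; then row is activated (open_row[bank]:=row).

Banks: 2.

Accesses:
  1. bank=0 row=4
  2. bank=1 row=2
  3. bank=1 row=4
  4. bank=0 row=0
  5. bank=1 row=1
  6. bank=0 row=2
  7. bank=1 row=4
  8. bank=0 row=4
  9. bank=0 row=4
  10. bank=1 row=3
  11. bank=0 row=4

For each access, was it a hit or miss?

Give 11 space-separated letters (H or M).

Answer: M M M M M M M M H M H

Derivation:
Acc 1: bank0 row4 -> MISS (open row4); precharges=0
Acc 2: bank1 row2 -> MISS (open row2); precharges=0
Acc 3: bank1 row4 -> MISS (open row4); precharges=1
Acc 4: bank0 row0 -> MISS (open row0); precharges=2
Acc 5: bank1 row1 -> MISS (open row1); precharges=3
Acc 6: bank0 row2 -> MISS (open row2); precharges=4
Acc 7: bank1 row4 -> MISS (open row4); precharges=5
Acc 8: bank0 row4 -> MISS (open row4); precharges=6
Acc 9: bank0 row4 -> HIT
Acc 10: bank1 row3 -> MISS (open row3); precharges=7
Acc 11: bank0 row4 -> HIT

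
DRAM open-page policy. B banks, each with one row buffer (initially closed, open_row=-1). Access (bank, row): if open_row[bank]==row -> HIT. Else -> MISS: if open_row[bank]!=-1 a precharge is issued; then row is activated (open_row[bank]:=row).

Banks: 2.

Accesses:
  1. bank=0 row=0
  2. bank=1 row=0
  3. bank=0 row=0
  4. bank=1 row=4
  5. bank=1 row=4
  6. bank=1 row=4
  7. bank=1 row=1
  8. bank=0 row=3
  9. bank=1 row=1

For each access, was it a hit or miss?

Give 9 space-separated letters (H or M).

Acc 1: bank0 row0 -> MISS (open row0); precharges=0
Acc 2: bank1 row0 -> MISS (open row0); precharges=0
Acc 3: bank0 row0 -> HIT
Acc 4: bank1 row4 -> MISS (open row4); precharges=1
Acc 5: bank1 row4 -> HIT
Acc 6: bank1 row4 -> HIT
Acc 7: bank1 row1 -> MISS (open row1); precharges=2
Acc 8: bank0 row3 -> MISS (open row3); precharges=3
Acc 9: bank1 row1 -> HIT

Answer: M M H M H H M M H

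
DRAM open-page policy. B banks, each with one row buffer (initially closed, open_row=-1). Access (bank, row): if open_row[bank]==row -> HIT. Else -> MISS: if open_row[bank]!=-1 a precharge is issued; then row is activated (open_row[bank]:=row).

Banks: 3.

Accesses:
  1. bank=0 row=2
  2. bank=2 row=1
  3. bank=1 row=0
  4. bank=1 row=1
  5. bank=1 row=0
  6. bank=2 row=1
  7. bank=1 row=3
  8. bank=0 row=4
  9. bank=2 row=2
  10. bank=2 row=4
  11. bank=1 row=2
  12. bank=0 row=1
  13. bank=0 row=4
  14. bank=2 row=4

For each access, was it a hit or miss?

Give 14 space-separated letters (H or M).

Acc 1: bank0 row2 -> MISS (open row2); precharges=0
Acc 2: bank2 row1 -> MISS (open row1); precharges=0
Acc 3: bank1 row0 -> MISS (open row0); precharges=0
Acc 4: bank1 row1 -> MISS (open row1); precharges=1
Acc 5: bank1 row0 -> MISS (open row0); precharges=2
Acc 6: bank2 row1 -> HIT
Acc 7: bank1 row3 -> MISS (open row3); precharges=3
Acc 8: bank0 row4 -> MISS (open row4); precharges=4
Acc 9: bank2 row2 -> MISS (open row2); precharges=5
Acc 10: bank2 row4 -> MISS (open row4); precharges=6
Acc 11: bank1 row2 -> MISS (open row2); precharges=7
Acc 12: bank0 row1 -> MISS (open row1); precharges=8
Acc 13: bank0 row4 -> MISS (open row4); precharges=9
Acc 14: bank2 row4 -> HIT

Answer: M M M M M H M M M M M M M H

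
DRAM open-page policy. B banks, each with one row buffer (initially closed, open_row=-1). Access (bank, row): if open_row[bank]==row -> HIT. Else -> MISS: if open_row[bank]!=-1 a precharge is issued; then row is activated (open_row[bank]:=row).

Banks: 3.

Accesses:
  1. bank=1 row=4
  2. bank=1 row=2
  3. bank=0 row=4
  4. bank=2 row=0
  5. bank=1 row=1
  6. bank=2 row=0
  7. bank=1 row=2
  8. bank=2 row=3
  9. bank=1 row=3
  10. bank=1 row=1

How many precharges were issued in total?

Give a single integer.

Answer: 6

Derivation:
Acc 1: bank1 row4 -> MISS (open row4); precharges=0
Acc 2: bank1 row2 -> MISS (open row2); precharges=1
Acc 3: bank0 row4 -> MISS (open row4); precharges=1
Acc 4: bank2 row0 -> MISS (open row0); precharges=1
Acc 5: bank1 row1 -> MISS (open row1); precharges=2
Acc 6: bank2 row0 -> HIT
Acc 7: bank1 row2 -> MISS (open row2); precharges=3
Acc 8: bank2 row3 -> MISS (open row3); precharges=4
Acc 9: bank1 row3 -> MISS (open row3); precharges=5
Acc 10: bank1 row1 -> MISS (open row1); precharges=6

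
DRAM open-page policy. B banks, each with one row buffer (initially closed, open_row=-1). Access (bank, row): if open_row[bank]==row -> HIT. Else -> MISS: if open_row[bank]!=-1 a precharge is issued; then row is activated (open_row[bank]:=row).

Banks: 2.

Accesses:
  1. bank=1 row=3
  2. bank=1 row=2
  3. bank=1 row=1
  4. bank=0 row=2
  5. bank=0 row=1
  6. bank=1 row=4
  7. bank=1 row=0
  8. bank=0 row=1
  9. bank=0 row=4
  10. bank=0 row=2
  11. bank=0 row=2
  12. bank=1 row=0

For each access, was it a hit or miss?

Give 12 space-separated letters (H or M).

Answer: M M M M M M M H M M H H

Derivation:
Acc 1: bank1 row3 -> MISS (open row3); precharges=0
Acc 2: bank1 row2 -> MISS (open row2); precharges=1
Acc 3: bank1 row1 -> MISS (open row1); precharges=2
Acc 4: bank0 row2 -> MISS (open row2); precharges=2
Acc 5: bank0 row1 -> MISS (open row1); precharges=3
Acc 6: bank1 row4 -> MISS (open row4); precharges=4
Acc 7: bank1 row0 -> MISS (open row0); precharges=5
Acc 8: bank0 row1 -> HIT
Acc 9: bank0 row4 -> MISS (open row4); precharges=6
Acc 10: bank0 row2 -> MISS (open row2); precharges=7
Acc 11: bank0 row2 -> HIT
Acc 12: bank1 row0 -> HIT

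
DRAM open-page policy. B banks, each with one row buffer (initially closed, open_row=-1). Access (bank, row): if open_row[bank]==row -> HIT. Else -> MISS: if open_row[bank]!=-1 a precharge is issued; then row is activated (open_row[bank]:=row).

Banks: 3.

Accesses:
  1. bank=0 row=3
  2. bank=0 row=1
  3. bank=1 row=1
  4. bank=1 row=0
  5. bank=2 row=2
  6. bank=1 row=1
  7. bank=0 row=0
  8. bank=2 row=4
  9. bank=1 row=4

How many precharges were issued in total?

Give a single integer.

Acc 1: bank0 row3 -> MISS (open row3); precharges=0
Acc 2: bank0 row1 -> MISS (open row1); precharges=1
Acc 3: bank1 row1 -> MISS (open row1); precharges=1
Acc 4: bank1 row0 -> MISS (open row0); precharges=2
Acc 5: bank2 row2 -> MISS (open row2); precharges=2
Acc 6: bank1 row1 -> MISS (open row1); precharges=3
Acc 7: bank0 row0 -> MISS (open row0); precharges=4
Acc 8: bank2 row4 -> MISS (open row4); precharges=5
Acc 9: bank1 row4 -> MISS (open row4); precharges=6

Answer: 6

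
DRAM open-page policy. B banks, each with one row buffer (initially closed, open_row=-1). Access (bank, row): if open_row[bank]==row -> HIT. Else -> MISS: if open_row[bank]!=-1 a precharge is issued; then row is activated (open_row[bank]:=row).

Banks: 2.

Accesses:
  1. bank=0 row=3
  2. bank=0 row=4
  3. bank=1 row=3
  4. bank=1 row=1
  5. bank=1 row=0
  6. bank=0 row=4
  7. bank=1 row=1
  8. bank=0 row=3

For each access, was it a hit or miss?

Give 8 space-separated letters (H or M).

Acc 1: bank0 row3 -> MISS (open row3); precharges=0
Acc 2: bank0 row4 -> MISS (open row4); precharges=1
Acc 3: bank1 row3 -> MISS (open row3); precharges=1
Acc 4: bank1 row1 -> MISS (open row1); precharges=2
Acc 5: bank1 row0 -> MISS (open row0); precharges=3
Acc 6: bank0 row4 -> HIT
Acc 7: bank1 row1 -> MISS (open row1); precharges=4
Acc 8: bank0 row3 -> MISS (open row3); precharges=5

Answer: M M M M M H M M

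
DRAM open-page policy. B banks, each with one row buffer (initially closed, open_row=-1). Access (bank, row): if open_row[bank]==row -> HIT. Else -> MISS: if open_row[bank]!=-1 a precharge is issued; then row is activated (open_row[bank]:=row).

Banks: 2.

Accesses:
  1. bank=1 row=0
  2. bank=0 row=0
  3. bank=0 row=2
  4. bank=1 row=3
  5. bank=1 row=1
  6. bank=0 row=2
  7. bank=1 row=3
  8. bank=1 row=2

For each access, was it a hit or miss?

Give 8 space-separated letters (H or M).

Answer: M M M M M H M M

Derivation:
Acc 1: bank1 row0 -> MISS (open row0); precharges=0
Acc 2: bank0 row0 -> MISS (open row0); precharges=0
Acc 3: bank0 row2 -> MISS (open row2); precharges=1
Acc 4: bank1 row3 -> MISS (open row3); precharges=2
Acc 5: bank1 row1 -> MISS (open row1); precharges=3
Acc 6: bank0 row2 -> HIT
Acc 7: bank1 row3 -> MISS (open row3); precharges=4
Acc 8: bank1 row2 -> MISS (open row2); precharges=5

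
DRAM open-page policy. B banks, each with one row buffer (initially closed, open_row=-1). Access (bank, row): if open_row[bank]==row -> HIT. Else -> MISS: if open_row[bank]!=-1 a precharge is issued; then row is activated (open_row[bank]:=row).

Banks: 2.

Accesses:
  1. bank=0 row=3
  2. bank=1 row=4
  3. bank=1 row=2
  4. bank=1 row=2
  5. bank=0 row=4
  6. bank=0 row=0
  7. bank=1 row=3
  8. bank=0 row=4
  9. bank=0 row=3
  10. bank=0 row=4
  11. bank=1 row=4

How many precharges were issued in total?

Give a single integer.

Acc 1: bank0 row3 -> MISS (open row3); precharges=0
Acc 2: bank1 row4 -> MISS (open row4); precharges=0
Acc 3: bank1 row2 -> MISS (open row2); precharges=1
Acc 4: bank1 row2 -> HIT
Acc 5: bank0 row4 -> MISS (open row4); precharges=2
Acc 6: bank0 row0 -> MISS (open row0); precharges=3
Acc 7: bank1 row3 -> MISS (open row3); precharges=4
Acc 8: bank0 row4 -> MISS (open row4); precharges=5
Acc 9: bank0 row3 -> MISS (open row3); precharges=6
Acc 10: bank0 row4 -> MISS (open row4); precharges=7
Acc 11: bank1 row4 -> MISS (open row4); precharges=8

Answer: 8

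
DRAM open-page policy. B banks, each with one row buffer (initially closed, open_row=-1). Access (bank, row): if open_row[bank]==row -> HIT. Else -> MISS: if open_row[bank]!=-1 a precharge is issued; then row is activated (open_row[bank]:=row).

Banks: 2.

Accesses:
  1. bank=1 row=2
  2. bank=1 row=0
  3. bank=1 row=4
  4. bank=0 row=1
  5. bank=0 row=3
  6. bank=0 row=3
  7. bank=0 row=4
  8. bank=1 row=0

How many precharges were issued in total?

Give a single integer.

Answer: 5

Derivation:
Acc 1: bank1 row2 -> MISS (open row2); precharges=0
Acc 2: bank1 row0 -> MISS (open row0); precharges=1
Acc 3: bank1 row4 -> MISS (open row4); precharges=2
Acc 4: bank0 row1 -> MISS (open row1); precharges=2
Acc 5: bank0 row3 -> MISS (open row3); precharges=3
Acc 6: bank0 row3 -> HIT
Acc 7: bank0 row4 -> MISS (open row4); precharges=4
Acc 8: bank1 row0 -> MISS (open row0); precharges=5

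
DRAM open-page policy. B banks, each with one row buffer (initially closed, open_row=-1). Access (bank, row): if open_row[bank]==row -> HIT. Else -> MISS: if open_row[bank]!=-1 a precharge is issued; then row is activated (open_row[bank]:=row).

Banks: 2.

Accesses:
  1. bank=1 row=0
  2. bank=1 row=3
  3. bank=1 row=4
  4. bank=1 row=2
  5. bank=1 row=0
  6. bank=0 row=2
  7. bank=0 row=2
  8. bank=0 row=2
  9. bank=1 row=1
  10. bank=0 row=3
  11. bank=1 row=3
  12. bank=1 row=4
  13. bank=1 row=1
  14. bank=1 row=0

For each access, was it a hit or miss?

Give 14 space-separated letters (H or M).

Acc 1: bank1 row0 -> MISS (open row0); precharges=0
Acc 2: bank1 row3 -> MISS (open row3); precharges=1
Acc 3: bank1 row4 -> MISS (open row4); precharges=2
Acc 4: bank1 row2 -> MISS (open row2); precharges=3
Acc 5: bank1 row0 -> MISS (open row0); precharges=4
Acc 6: bank0 row2 -> MISS (open row2); precharges=4
Acc 7: bank0 row2 -> HIT
Acc 8: bank0 row2 -> HIT
Acc 9: bank1 row1 -> MISS (open row1); precharges=5
Acc 10: bank0 row3 -> MISS (open row3); precharges=6
Acc 11: bank1 row3 -> MISS (open row3); precharges=7
Acc 12: bank1 row4 -> MISS (open row4); precharges=8
Acc 13: bank1 row1 -> MISS (open row1); precharges=9
Acc 14: bank1 row0 -> MISS (open row0); precharges=10

Answer: M M M M M M H H M M M M M M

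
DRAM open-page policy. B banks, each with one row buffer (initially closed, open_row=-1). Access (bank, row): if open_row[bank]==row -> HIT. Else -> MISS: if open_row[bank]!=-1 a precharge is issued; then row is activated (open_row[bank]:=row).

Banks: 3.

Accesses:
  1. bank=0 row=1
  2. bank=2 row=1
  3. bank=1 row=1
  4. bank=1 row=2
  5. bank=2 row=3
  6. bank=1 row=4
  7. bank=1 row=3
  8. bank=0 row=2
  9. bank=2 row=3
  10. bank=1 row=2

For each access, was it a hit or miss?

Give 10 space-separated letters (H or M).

Answer: M M M M M M M M H M

Derivation:
Acc 1: bank0 row1 -> MISS (open row1); precharges=0
Acc 2: bank2 row1 -> MISS (open row1); precharges=0
Acc 3: bank1 row1 -> MISS (open row1); precharges=0
Acc 4: bank1 row2 -> MISS (open row2); precharges=1
Acc 5: bank2 row3 -> MISS (open row3); precharges=2
Acc 6: bank1 row4 -> MISS (open row4); precharges=3
Acc 7: bank1 row3 -> MISS (open row3); precharges=4
Acc 8: bank0 row2 -> MISS (open row2); precharges=5
Acc 9: bank2 row3 -> HIT
Acc 10: bank1 row2 -> MISS (open row2); precharges=6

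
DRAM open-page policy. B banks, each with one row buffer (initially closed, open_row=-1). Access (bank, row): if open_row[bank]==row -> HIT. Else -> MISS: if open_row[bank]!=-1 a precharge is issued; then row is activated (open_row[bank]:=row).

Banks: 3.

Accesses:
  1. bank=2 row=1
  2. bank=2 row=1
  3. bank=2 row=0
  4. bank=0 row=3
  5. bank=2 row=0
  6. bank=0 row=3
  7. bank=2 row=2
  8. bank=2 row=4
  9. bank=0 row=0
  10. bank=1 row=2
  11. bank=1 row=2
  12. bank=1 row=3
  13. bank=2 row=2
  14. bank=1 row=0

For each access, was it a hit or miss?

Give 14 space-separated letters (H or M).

Answer: M H M M H H M M M M H M M M

Derivation:
Acc 1: bank2 row1 -> MISS (open row1); precharges=0
Acc 2: bank2 row1 -> HIT
Acc 3: bank2 row0 -> MISS (open row0); precharges=1
Acc 4: bank0 row3 -> MISS (open row3); precharges=1
Acc 5: bank2 row0 -> HIT
Acc 6: bank0 row3 -> HIT
Acc 7: bank2 row2 -> MISS (open row2); precharges=2
Acc 8: bank2 row4 -> MISS (open row4); precharges=3
Acc 9: bank0 row0 -> MISS (open row0); precharges=4
Acc 10: bank1 row2 -> MISS (open row2); precharges=4
Acc 11: bank1 row2 -> HIT
Acc 12: bank1 row3 -> MISS (open row3); precharges=5
Acc 13: bank2 row2 -> MISS (open row2); precharges=6
Acc 14: bank1 row0 -> MISS (open row0); precharges=7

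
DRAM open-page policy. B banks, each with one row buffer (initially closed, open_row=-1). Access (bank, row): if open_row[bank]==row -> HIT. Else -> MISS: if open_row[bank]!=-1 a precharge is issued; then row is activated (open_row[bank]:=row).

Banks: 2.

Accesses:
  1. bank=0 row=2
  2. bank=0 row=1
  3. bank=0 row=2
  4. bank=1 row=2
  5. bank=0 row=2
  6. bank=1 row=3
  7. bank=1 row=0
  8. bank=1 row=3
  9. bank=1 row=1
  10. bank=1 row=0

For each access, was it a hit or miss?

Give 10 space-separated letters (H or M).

Answer: M M M M H M M M M M

Derivation:
Acc 1: bank0 row2 -> MISS (open row2); precharges=0
Acc 2: bank0 row1 -> MISS (open row1); precharges=1
Acc 3: bank0 row2 -> MISS (open row2); precharges=2
Acc 4: bank1 row2 -> MISS (open row2); precharges=2
Acc 5: bank0 row2 -> HIT
Acc 6: bank1 row3 -> MISS (open row3); precharges=3
Acc 7: bank1 row0 -> MISS (open row0); precharges=4
Acc 8: bank1 row3 -> MISS (open row3); precharges=5
Acc 9: bank1 row1 -> MISS (open row1); precharges=6
Acc 10: bank1 row0 -> MISS (open row0); precharges=7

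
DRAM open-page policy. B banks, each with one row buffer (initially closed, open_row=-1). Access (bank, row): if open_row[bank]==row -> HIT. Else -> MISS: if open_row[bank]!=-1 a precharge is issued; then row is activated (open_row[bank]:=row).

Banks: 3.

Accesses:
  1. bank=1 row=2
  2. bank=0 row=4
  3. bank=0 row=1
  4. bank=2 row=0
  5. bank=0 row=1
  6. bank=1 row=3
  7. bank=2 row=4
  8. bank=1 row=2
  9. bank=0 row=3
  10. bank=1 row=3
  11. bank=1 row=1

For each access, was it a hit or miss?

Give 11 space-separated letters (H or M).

Acc 1: bank1 row2 -> MISS (open row2); precharges=0
Acc 2: bank0 row4 -> MISS (open row4); precharges=0
Acc 3: bank0 row1 -> MISS (open row1); precharges=1
Acc 4: bank2 row0 -> MISS (open row0); precharges=1
Acc 5: bank0 row1 -> HIT
Acc 6: bank1 row3 -> MISS (open row3); precharges=2
Acc 7: bank2 row4 -> MISS (open row4); precharges=3
Acc 8: bank1 row2 -> MISS (open row2); precharges=4
Acc 9: bank0 row3 -> MISS (open row3); precharges=5
Acc 10: bank1 row3 -> MISS (open row3); precharges=6
Acc 11: bank1 row1 -> MISS (open row1); precharges=7

Answer: M M M M H M M M M M M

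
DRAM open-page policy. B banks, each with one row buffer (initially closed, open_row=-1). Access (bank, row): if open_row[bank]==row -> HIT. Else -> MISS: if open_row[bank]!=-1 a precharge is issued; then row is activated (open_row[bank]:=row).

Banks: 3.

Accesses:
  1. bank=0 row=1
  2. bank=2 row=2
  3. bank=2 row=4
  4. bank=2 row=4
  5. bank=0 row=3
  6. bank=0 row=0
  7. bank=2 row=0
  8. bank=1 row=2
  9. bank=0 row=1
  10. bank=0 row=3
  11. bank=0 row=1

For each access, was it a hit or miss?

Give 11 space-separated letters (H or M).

Acc 1: bank0 row1 -> MISS (open row1); precharges=0
Acc 2: bank2 row2 -> MISS (open row2); precharges=0
Acc 3: bank2 row4 -> MISS (open row4); precharges=1
Acc 4: bank2 row4 -> HIT
Acc 5: bank0 row3 -> MISS (open row3); precharges=2
Acc 6: bank0 row0 -> MISS (open row0); precharges=3
Acc 7: bank2 row0 -> MISS (open row0); precharges=4
Acc 8: bank1 row2 -> MISS (open row2); precharges=4
Acc 9: bank0 row1 -> MISS (open row1); precharges=5
Acc 10: bank0 row3 -> MISS (open row3); precharges=6
Acc 11: bank0 row1 -> MISS (open row1); precharges=7

Answer: M M M H M M M M M M M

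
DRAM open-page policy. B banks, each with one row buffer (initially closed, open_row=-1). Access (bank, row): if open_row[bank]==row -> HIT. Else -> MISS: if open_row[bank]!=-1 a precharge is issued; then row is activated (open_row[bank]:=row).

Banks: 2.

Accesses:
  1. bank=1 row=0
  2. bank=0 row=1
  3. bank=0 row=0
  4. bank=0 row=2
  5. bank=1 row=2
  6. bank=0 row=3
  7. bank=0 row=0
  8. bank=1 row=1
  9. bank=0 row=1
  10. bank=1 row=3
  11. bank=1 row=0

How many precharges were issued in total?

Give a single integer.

Answer: 9

Derivation:
Acc 1: bank1 row0 -> MISS (open row0); precharges=0
Acc 2: bank0 row1 -> MISS (open row1); precharges=0
Acc 3: bank0 row0 -> MISS (open row0); precharges=1
Acc 4: bank0 row2 -> MISS (open row2); precharges=2
Acc 5: bank1 row2 -> MISS (open row2); precharges=3
Acc 6: bank0 row3 -> MISS (open row3); precharges=4
Acc 7: bank0 row0 -> MISS (open row0); precharges=5
Acc 8: bank1 row1 -> MISS (open row1); precharges=6
Acc 9: bank0 row1 -> MISS (open row1); precharges=7
Acc 10: bank1 row3 -> MISS (open row3); precharges=8
Acc 11: bank1 row0 -> MISS (open row0); precharges=9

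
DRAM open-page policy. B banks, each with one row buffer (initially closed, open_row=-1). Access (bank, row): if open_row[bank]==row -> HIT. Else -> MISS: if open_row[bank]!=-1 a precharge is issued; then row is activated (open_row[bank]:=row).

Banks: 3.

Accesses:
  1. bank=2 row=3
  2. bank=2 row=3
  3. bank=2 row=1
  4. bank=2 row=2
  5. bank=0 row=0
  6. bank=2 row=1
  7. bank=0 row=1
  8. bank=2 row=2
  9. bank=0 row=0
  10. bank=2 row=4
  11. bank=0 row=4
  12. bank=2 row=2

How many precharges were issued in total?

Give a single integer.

Acc 1: bank2 row3 -> MISS (open row3); precharges=0
Acc 2: bank2 row3 -> HIT
Acc 3: bank2 row1 -> MISS (open row1); precharges=1
Acc 4: bank2 row2 -> MISS (open row2); precharges=2
Acc 5: bank0 row0 -> MISS (open row0); precharges=2
Acc 6: bank2 row1 -> MISS (open row1); precharges=3
Acc 7: bank0 row1 -> MISS (open row1); precharges=4
Acc 8: bank2 row2 -> MISS (open row2); precharges=5
Acc 9: bank0 row0 -> MISS (open row0); precharges=6
Acc 10: bank2 row4 -> MISS (open row4); precharges=7
Acc 11: bank0 row4 -> MISS (open row4); precharges=8
Acc 12: bank2 row2 -> MISS (open row2); precharges=9

Answer: 9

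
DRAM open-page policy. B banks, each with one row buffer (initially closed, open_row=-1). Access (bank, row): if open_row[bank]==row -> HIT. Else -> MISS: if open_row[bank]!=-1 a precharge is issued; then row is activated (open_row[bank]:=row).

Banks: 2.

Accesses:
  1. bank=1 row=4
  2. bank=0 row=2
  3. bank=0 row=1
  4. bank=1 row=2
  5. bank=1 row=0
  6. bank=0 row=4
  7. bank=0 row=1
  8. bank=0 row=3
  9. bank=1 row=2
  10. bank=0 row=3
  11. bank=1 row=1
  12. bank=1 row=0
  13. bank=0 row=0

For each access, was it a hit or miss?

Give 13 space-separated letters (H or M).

Acc 1: bank1 row4 -> MISS (open row4); precharges=0
Acc 2: bank0 row2 -> MISS (open row2); precharges=0
Acc 3: bank0 row1 -> MISS (open row1); precharges=1
Acc 4: bank1 row2 -> MISS (open row2); precharges=2
Acc 5: bank1 row0 -> MISS (open row0); precharges=3
Acc 6: bank0 row4 -> MISS (open row4); precharges=4
Acc 7: bank0 row1 -> MISS (open row1); precharges=5
Acc 8: bank0 row3 -> MISS (open row3); precharges=6
Acc 9: bank1 row2 -> MISS (open row2); precharges=7
Acc 10: bank0 row3 -> HIT
Acc 11: bank1 row1 -> MISS (open row1); precharges=8
Acc 12: bank1 row0 -> MISS (open row0); precharges=9
Acc 13: bank0 row0 -> MISS (open row0); precharges=10

Answer: M M M M M M M M M H M M M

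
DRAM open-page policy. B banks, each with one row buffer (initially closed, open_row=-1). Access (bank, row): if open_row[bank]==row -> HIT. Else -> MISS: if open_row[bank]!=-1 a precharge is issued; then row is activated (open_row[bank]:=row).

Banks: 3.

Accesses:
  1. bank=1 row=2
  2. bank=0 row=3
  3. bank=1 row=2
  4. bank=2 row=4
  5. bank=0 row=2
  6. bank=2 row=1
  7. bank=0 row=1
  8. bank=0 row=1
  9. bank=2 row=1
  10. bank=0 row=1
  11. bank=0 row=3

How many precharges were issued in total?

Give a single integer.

Answer: 4

Derivation:
Acc 1: bank1 row2 -> MISS (open row2); precharges=0
Acc 2: bank0 row3 -> MISS (open row3); precharges=0
Acc 3: bank1 row2 -> HIT
Acc 4: bank2 row4 -> MISS (open row4); precharges=0
Acc 5: bank0 row2 -> MISS (open row2); precharges=1
Acc 6: bank2 row1 -> MISS (open row1); precharges=2
Acc 7: bank0 row1 -> MISS (open row1); precharges=3
Acc 8: bank0 row1 -> HIT
Acc 9: bank2 row1 -> HIT
Acc 10: bank0 row1 -> HIT
Acc 11: bank0 row3 -> MISS (open row3); precharges=4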